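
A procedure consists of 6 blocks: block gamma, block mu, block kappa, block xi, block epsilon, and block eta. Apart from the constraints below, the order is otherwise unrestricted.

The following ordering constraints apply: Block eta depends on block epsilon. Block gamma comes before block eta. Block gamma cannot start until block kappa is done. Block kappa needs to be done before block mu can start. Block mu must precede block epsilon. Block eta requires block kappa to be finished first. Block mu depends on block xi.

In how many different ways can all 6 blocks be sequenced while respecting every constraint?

7

The blocks with no prerequisites are block kappa, block xi; any of them can be placed first.
Systematically extending each partial ordering one block at a time and counting, there are 7 complete orderings.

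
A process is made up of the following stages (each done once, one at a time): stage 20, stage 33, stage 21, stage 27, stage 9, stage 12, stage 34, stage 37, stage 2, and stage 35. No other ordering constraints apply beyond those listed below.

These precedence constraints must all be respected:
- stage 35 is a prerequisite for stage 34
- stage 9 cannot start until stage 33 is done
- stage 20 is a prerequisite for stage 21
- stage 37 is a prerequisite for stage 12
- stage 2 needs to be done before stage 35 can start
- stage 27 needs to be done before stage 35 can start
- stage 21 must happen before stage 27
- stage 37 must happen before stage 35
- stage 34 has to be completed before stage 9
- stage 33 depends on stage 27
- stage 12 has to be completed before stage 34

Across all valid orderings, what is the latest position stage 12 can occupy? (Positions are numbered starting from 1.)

8

The stages that are forced after stage 12, directly or by a chain of constraints, are stage 9, stage 34. That's 2 stages.
So at least 2 stages follow stage 12, putting stage 12 no later than position 8. That position is achievable by scheduling everything else first.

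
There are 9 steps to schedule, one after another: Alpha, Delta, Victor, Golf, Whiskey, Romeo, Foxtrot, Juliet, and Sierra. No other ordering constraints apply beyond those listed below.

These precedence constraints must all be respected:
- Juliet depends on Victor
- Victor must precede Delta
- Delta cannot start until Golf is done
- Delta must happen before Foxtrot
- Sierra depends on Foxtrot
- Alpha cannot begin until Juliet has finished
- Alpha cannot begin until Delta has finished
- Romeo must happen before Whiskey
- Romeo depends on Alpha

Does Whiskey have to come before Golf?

No

In fact the dependencies run the other way: Golf → Delta → Alpha → Romeo → Whiskey.
So Whiskey does not have to come before Golf — it cannot.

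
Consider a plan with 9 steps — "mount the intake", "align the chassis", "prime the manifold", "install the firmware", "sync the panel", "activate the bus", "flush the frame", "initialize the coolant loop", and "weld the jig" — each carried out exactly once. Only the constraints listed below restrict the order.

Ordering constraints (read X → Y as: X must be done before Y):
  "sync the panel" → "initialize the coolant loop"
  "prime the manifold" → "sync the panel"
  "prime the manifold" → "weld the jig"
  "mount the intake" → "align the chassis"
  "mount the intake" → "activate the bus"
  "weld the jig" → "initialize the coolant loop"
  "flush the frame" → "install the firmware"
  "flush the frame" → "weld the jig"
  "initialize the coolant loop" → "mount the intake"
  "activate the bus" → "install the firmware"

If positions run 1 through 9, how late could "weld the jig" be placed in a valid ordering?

4

The steps that are forced after "weld the jig", directly or by a chain of constraints, are "mount the intake", "align the chassis", "install the firmware", "activate the bus", "initialize the coolant loop". That's 5 steps.
With 5 mandatory successors out of 9 steps total, the latest slot for "weld the jig" is 9−5 = 4, and it's reachable by doing all non-successors before "weld the jig".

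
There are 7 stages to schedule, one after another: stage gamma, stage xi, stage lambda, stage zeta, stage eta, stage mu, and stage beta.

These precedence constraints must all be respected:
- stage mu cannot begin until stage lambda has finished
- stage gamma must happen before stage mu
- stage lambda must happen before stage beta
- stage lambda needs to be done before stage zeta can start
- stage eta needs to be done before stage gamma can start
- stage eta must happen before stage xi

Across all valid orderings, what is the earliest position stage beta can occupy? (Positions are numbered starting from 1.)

2

Working backwards through the constraints from stage beta, its only required predecessor is stage lambda.
With 1 mandatory predecessor, the earliest stage beta can sit is position 1+1 = 2, and placing just that one first achieves it.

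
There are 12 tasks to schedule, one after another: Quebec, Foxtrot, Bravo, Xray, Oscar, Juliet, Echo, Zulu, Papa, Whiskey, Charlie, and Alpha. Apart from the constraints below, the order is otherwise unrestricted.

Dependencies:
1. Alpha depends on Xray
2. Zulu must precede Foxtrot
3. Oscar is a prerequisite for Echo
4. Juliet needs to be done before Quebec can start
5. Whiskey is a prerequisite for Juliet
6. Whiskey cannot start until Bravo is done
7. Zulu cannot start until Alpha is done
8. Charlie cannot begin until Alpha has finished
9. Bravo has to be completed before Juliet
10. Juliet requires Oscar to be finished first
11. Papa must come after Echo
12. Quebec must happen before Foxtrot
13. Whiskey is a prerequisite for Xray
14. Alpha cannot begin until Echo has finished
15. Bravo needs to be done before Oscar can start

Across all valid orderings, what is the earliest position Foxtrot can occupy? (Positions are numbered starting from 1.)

10

The tasks that are forced before Foxtrot, directly or transitively, are Quebec, Bravo, Xray, Oscar, Juliet, Echo, Zulu, Whiskey, Alpha. That's 9 tasks.
So at minimum 9 tasks come before Foxtrot, putting Foxtrot no earlier than position 10. That position is achievable by scheduling exactly those predecessors first.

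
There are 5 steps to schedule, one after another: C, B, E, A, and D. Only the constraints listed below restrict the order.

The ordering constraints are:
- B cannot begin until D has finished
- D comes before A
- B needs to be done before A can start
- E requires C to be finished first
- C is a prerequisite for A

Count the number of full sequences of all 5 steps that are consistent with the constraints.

The steps with no prerequisites are C, D; any of them can be placed first.
Counting all ways to extend the partial order to a total order gives 9.

9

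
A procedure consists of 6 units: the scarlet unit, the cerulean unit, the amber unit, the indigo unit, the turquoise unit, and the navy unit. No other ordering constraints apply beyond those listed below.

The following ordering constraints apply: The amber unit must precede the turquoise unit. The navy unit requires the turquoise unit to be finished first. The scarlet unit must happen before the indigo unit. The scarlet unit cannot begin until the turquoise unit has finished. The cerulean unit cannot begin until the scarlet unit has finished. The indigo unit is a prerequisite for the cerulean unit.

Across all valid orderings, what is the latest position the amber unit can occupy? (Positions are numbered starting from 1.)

1

Following every chain forward from the amber unit, the units that must come later are the scarlet unit, the cerulean unit, the indigo unit, the turquoise unit, the navy unit — 5 of them.
So at least 5 units follow the amber unit, putting the amber unit no later than position 1. That position is achievable by scheduling everything else first.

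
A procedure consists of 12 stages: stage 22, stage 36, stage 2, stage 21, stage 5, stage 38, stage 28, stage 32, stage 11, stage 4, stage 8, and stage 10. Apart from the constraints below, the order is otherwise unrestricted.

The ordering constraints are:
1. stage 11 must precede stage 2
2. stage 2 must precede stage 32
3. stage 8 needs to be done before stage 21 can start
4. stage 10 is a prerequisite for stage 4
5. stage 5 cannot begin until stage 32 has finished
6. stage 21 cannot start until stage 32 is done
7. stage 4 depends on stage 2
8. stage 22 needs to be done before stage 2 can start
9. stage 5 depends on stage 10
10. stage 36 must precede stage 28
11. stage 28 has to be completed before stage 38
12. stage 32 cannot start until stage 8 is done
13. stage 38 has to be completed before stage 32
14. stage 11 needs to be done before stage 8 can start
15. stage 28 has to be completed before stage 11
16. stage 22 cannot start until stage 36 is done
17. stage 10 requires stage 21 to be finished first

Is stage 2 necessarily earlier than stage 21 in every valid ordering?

Chaining the stated constraints: stage 2 → stage 32 → stage 21.
Hence stage 2 necessarily comes before stage 21.

Yes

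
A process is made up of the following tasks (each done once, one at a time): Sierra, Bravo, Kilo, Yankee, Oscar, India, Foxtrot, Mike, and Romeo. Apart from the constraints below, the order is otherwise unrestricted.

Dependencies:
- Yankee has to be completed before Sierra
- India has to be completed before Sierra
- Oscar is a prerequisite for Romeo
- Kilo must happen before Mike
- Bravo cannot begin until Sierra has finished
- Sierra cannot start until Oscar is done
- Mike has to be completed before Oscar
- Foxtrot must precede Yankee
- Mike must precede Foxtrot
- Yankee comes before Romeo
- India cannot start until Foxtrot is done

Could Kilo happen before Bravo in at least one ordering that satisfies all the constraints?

Every valid ordering already has Kilo before Bravo (the constraints require it), so in particular at least one does.

Yes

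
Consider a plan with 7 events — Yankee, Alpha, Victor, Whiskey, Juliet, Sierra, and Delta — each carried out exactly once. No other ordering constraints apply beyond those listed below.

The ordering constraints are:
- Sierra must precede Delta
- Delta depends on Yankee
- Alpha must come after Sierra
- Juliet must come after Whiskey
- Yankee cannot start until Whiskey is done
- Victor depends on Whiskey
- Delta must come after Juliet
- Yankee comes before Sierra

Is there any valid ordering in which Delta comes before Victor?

Yes

Nothing in the constraints forces Victor before Delta — there is no chain from Victor to Delta.
That means at least one valid schedule has Delta before Victor.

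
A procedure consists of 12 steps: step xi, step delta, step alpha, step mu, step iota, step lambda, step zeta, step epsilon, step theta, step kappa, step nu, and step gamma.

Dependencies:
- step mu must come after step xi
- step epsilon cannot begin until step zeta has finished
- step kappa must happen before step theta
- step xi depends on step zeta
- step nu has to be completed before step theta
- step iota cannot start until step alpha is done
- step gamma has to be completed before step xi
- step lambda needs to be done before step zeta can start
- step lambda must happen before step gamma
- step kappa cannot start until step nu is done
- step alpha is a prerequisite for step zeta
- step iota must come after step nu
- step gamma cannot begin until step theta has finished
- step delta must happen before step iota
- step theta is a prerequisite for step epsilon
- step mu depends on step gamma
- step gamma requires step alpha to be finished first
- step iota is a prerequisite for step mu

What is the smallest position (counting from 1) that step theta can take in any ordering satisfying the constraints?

3

The steps that are forced before step theta, directly or transitively, are step kappa, step nu. That's 2 steps.
With 2 mandatory predecessors, the earliest step theta can sit is position 2+1 = 3, and placing just those 2 first achieves it.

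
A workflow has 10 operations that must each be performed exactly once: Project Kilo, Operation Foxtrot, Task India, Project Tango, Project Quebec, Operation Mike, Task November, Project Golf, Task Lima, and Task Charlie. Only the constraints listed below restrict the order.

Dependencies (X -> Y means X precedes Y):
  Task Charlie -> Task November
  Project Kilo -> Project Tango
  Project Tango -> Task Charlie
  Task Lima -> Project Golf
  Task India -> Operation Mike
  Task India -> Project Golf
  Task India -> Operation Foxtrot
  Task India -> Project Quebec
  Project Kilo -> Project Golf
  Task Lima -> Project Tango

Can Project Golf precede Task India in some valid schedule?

No

There is a dependency chain Task India → Project Golf, so Project Golf always comes after Task India.
Hence Project Golf can never be scheduled before Task India.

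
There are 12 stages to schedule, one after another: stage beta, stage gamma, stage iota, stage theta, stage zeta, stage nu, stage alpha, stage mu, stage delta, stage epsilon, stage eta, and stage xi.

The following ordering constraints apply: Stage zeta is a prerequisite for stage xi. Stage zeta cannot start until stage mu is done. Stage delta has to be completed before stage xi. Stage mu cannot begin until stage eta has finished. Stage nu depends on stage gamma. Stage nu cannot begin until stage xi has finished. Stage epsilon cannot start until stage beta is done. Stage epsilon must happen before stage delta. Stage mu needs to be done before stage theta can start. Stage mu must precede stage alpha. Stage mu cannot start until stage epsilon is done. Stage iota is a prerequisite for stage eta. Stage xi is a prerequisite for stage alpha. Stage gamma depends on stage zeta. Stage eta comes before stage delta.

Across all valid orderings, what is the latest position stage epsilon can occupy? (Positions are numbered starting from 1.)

4

Every stage that must follow stage epsilon has to come after it. Tracing all chains starting from stage epsilon, those stages are: stage gamma, stage theta, stage zeta, stage nu, stage alpha, stage mu, stage delta, stage xi — 8 in total.
With 8 mandatory successors out of 12 stages total, the latest slot for stage epsilon is 12−8 = 4, and it's reachable by doing all non-successors before stage epsilon.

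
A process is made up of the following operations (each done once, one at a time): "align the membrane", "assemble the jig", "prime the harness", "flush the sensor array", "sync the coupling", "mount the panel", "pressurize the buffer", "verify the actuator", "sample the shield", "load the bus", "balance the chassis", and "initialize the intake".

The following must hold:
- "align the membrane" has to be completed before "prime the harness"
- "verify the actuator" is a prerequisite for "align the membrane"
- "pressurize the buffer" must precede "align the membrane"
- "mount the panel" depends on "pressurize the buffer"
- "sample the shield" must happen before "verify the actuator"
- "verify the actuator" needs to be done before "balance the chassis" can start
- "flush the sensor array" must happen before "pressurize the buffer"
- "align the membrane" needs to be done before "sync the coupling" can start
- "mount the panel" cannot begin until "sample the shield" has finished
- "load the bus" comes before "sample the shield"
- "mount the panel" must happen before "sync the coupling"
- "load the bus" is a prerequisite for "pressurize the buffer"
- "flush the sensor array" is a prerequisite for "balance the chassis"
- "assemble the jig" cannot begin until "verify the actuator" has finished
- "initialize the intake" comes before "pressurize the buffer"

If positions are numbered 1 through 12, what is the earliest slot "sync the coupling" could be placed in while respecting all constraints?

9

The operations that are forced before "sync the coupling", directly or transitively, are "align the membrane", "flush the sensor array", "mount the panel", "pressurize the buffer", "verify the actuator", "sample the shield", "load the bus", "initialize the intake". That's 8 operations.
So at minimum 8 operations come before "sync the coupling", putting "sync the coupling" no earlier than position 9. That position is achievable by scheduling exactly those predecessors first.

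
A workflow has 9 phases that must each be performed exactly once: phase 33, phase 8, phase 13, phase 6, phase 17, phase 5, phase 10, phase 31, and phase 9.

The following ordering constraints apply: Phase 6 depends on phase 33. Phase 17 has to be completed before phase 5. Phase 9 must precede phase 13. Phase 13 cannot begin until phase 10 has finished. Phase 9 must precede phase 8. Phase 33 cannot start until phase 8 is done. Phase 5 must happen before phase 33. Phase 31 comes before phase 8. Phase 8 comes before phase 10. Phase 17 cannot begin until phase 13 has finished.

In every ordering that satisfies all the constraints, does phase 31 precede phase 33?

Yes

Tracing the constraints gives a chain: phase 31 → phase 8 → phase 33.
That forces phase 31 before phase 33 in every valid schedule.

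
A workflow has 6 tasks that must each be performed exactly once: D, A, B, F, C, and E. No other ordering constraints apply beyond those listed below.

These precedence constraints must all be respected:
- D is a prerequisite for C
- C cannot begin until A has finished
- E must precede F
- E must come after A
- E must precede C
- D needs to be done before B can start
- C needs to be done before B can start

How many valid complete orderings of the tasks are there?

10

The tasks with no prerequisites are D, A; any of them can be placed first.
Enumerating by repeatedly choosing an available task (one whose prerequisites are all placed) gives 10 distinct complete orderings.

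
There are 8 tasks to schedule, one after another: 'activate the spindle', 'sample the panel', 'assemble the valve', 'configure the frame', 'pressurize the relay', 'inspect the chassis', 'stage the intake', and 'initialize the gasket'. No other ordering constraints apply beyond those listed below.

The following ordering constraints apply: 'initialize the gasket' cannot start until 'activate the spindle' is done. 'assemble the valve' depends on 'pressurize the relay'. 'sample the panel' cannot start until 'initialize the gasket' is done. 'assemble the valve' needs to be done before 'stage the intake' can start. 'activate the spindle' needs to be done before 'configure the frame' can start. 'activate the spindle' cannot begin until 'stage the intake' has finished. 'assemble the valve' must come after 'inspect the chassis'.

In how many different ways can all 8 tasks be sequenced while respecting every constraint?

The tasks with no prerequisites are 'pressurize the relay', 'inspect the chassis'; any of them can be placed first.
Enumerating by repeatedly choosing an available task (one whose prerequisites are all placed) gives 6 distinct complete orderings.

6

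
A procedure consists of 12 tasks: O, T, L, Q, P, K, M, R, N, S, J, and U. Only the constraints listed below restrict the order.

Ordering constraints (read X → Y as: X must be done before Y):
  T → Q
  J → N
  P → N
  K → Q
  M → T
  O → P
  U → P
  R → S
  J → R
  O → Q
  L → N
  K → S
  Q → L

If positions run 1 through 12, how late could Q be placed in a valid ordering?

10

Every task that must follow Q has to come after it. Tracing all chains starting from Q, those tasks are: L, N — 2 in total.
So at least 2 tasks follow Q, putting Q no later than position 10. That position is achievable by scheduling everything else first.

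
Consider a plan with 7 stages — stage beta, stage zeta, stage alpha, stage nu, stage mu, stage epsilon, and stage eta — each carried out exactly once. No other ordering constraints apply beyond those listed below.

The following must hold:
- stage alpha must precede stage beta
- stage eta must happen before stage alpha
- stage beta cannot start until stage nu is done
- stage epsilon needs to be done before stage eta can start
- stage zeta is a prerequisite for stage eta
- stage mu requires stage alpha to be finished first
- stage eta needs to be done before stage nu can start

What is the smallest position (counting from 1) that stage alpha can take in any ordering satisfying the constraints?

Every stage that must precede stage alpha has to come before it. Tracing all chains that end at stage alpha, those stages are: stage zeta, stage epsilon, stage eta — 3 in total.
So at minimum 3 stages come before stage alpha, putting stage alpha no earlier than position 4. That position is achievable by scheduling exactly those predecessors first.

4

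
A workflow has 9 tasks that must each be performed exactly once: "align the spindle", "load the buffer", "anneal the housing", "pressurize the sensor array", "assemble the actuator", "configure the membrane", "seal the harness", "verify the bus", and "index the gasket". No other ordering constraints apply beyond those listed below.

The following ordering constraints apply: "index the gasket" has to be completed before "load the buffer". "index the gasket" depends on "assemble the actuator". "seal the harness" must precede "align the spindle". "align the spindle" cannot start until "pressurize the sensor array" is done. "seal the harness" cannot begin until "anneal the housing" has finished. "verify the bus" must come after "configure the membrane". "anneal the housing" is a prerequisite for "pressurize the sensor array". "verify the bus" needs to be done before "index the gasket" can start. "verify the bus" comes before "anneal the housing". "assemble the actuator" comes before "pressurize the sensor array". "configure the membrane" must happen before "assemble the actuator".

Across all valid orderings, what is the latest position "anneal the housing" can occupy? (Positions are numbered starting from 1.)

6

Every task that must follow "anneal the housing" has to come after it. Tracing all chains starting from "anneal the housing", those tasks are: "align the spindle", "pressurize the sensor array", "seal the harness" — 3 in total.
So at least 3 tasks follow "anneal the housing", putting "anneal the housing" no later than position 6. That position is achievable by scheduling everything else first.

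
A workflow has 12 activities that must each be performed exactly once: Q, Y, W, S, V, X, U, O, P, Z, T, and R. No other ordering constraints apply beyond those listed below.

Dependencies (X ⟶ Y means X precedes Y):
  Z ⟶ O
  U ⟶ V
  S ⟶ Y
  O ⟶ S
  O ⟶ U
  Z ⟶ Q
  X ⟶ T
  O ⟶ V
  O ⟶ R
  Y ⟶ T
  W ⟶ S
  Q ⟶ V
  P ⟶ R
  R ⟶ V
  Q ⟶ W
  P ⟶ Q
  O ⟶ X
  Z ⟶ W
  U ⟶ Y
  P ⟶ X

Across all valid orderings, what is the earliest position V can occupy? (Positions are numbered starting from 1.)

7

The activities that are forced before V, directly or transitively, are Q, U, O, P, Z, R. That's 6 activities.
With 6 mandatory predecessors, the earliest V can sit is position 6+1 = 7, and placing just those 6 first achieves it.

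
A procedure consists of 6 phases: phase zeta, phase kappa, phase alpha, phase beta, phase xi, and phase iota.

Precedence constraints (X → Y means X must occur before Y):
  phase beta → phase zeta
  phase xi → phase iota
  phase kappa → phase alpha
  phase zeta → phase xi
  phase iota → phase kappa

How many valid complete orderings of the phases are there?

Only phase beta has no prerequisites, so it must go first.
Every phase is then forced in turn, so only 1 complete ordering is consistent with the constraints.

1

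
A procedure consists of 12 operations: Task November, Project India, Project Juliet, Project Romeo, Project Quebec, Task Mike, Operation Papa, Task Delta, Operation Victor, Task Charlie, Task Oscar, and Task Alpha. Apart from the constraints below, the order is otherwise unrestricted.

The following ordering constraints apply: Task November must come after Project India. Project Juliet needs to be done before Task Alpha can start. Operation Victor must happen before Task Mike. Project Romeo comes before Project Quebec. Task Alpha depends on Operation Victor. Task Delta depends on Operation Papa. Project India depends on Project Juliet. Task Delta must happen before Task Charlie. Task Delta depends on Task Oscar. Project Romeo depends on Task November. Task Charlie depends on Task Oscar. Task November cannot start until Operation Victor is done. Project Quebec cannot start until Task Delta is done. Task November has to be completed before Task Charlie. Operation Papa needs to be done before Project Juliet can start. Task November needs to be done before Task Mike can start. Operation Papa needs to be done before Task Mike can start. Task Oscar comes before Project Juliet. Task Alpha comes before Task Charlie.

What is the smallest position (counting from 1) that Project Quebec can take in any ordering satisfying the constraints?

The operations that are forced before Project Quebec, directly or transitively, are Task November, Project India, Project Juliet, Project Romeo, Operation Papa, Task Delta, Operation Victor, Task Oscar. That's 8 operations.
So at minimum 8 operations come before Project Quebec, putting Project Quebec no earlier than position 9. That position is achievable by scheduling exactly those predecessors first.

9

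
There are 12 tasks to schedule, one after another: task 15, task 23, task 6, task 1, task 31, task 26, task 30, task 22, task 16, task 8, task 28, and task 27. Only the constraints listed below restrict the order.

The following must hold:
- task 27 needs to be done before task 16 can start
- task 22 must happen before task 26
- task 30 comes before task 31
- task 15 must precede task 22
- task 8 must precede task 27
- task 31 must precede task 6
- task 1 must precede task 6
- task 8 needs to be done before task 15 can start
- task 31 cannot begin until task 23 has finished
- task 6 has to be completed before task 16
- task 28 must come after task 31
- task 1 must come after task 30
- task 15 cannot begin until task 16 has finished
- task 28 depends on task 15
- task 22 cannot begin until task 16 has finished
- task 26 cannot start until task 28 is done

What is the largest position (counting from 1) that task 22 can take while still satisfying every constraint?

The only task forced after task 22 (directly or by a chain) is task 26.
So at least 1 task follows task 22, putting task 22 no later than position 11. That position is achievable by scheduling everything else first.

11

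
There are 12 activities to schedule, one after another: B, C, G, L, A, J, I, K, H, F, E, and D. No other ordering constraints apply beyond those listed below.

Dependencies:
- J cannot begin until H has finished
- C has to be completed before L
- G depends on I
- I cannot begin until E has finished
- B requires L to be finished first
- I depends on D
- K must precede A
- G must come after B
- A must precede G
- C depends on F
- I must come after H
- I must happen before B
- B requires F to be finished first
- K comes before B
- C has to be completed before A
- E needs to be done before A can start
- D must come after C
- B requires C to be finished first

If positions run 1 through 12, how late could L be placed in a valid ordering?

10

Every activity that must follow L has to come after it. Tracing all chains starting from L, those activities are: B, G — 2 in total.
So at least 2 activities follow L, putting L no later than position 10. That position is achievable by scheduling everything else first.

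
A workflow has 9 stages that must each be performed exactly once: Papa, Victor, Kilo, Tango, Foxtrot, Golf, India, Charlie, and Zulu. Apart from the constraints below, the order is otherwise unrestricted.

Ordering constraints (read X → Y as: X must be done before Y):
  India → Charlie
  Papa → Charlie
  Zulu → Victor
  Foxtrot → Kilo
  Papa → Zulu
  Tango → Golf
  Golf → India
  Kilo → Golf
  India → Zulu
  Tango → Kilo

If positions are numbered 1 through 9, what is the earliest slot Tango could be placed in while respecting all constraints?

Tango has no prerequisites at all, so it can go in position 1.

1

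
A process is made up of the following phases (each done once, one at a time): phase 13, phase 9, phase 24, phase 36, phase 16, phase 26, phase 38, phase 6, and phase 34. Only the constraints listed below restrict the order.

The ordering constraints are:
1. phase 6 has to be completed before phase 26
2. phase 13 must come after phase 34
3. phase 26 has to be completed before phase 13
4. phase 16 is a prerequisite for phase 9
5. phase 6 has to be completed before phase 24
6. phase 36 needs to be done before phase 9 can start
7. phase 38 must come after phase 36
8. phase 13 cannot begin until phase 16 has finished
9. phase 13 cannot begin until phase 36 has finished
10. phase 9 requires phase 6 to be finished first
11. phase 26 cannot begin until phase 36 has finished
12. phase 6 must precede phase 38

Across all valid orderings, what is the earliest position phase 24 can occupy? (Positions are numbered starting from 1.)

2

The only phase forced before phase 24 (directly or transitively) is phase 6.
So at minimum 1 phase comes before phase 24, putting phase 24 no earlier than position 2. That position is achievable by scheduling exactly that predecessor first.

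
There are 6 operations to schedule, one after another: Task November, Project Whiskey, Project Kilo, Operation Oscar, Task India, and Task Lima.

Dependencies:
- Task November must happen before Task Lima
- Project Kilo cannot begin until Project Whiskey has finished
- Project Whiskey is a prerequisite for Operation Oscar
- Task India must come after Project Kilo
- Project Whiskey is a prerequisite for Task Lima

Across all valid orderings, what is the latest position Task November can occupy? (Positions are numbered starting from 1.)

The only operation forced after Task November (directly or by a chain) is Task Lima.
So at least 1 operation follows Task November, putting Task November no later than position 5. That position is achievable by scheduling everything else first.

5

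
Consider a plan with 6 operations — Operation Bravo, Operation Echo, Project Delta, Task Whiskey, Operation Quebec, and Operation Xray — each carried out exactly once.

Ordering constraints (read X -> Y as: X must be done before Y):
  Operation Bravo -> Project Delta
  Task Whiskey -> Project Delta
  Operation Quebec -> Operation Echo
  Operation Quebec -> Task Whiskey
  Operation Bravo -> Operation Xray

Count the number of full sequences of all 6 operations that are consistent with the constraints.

The operations with no prerequisites are Operation Bravo, Operation Quebec; any of them can be placed first.
Systematically extending each partial ordering one operation at a time and counting, there are 40 complete orderings.

40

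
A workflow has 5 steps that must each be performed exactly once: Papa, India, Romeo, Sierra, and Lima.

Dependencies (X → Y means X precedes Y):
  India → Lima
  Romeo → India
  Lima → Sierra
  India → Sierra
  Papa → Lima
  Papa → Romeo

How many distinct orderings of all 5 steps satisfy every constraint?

1

Only Papa has no prerequisites, so it must go first.
Every step is then forced in turn, so only 1 complete ordering is consistent with the constraints.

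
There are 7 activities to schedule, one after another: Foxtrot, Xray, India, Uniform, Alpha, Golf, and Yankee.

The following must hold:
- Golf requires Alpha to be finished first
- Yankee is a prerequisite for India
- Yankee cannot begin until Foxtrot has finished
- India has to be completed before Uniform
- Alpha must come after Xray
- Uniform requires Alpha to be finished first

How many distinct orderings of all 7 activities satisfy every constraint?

30

The activities with no prerequisites are Foxtrot, Xray; any of them can be placed first.
Counting all ways to extend the partial order to a total order gives 30.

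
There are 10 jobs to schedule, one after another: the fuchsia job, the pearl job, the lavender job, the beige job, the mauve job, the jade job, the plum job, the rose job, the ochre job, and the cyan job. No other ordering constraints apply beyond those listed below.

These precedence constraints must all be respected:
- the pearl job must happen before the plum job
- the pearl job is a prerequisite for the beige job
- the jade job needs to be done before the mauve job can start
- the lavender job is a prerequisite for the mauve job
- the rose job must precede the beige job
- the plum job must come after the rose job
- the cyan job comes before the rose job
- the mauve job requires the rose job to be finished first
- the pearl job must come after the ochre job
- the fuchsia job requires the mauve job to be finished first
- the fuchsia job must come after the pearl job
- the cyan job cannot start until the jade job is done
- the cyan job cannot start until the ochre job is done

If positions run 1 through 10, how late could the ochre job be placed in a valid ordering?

Every job that must follow the ochre job has to come after it. Tracing all chains starting from the ochre job, those jobs are: the fuchsia job, the pearl job, the beige job, the mauve job, the plum job, the rose job, the cyan job — 7 in total.
So at least 7 jobs follow the ochre job, putting the ochre job no later than position 3. That position is achievable by scheduling everything else first.

3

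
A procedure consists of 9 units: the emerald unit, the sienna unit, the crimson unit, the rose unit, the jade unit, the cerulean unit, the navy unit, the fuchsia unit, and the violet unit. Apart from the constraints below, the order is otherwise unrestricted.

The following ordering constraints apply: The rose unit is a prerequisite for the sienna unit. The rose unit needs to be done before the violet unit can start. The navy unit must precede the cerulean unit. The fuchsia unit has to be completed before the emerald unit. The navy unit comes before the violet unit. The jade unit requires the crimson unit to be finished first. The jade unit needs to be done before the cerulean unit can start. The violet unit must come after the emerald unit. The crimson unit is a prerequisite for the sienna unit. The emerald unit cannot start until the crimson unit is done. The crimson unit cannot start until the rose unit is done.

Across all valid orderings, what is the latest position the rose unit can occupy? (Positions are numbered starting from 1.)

The units that are forced after the rose unit, directly or by a chain of constraints, are the emerald unit, the sienna unit, the crimson unit, the jade unit, the cerulean unit, the violet unit. That's 6 units.
So at least 6 units follow the rose unit, putting the rose unit no later than position 3. That position is achievable by scheduling everything else first.

3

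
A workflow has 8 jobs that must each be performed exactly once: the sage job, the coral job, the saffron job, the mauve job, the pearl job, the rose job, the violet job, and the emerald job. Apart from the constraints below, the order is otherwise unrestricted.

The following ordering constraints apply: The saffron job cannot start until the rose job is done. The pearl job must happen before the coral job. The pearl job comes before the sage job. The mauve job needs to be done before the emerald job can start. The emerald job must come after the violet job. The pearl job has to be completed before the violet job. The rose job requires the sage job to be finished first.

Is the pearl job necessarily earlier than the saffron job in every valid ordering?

Following the dependencies: the pearl job → the sage job → the rose job → the saffron job.
Hence the pearl job necessarily comes before the saffron job.

Yes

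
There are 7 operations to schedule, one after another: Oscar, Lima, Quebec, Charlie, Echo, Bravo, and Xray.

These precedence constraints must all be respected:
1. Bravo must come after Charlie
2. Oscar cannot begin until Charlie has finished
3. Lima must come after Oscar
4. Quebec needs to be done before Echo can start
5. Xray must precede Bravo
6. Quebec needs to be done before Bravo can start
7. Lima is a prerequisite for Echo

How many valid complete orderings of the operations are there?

3 operations have no prerequisites (Quebec, Charlie, Xray), so any of them could come first.
Enumerating by repeatedly choosing an available operation (one whose prerequisites are all placed) gives 62 distinct complete orderings.

62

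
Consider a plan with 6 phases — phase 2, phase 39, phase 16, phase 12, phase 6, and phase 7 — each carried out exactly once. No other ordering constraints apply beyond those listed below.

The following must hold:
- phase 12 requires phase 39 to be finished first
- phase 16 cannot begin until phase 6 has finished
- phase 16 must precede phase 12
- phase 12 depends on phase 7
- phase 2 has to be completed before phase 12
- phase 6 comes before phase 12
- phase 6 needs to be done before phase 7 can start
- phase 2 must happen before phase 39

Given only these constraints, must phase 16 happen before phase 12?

Yes

Chaining the stated constraints: phase 16 → phase 12.
That forces phase 16 before phase 12 in every valid schedule.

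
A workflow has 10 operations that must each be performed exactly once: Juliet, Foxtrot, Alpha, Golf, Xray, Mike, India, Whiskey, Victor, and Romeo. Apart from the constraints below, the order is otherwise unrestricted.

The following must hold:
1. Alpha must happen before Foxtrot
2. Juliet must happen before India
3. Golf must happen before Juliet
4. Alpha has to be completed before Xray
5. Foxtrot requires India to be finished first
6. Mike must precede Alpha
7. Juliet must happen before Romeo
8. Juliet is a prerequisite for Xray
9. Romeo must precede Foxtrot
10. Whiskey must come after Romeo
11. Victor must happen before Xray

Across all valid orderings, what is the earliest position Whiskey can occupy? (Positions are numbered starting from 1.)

The operations that are forced before Whiskey, directly or transitively, are Juliet, Golf, Romeo. That's 3 operations.
With 3 mandatory predecessors, the earliest Whiskey can sit is position 3+1 = 4, and placing just those 3 first achieves it.

4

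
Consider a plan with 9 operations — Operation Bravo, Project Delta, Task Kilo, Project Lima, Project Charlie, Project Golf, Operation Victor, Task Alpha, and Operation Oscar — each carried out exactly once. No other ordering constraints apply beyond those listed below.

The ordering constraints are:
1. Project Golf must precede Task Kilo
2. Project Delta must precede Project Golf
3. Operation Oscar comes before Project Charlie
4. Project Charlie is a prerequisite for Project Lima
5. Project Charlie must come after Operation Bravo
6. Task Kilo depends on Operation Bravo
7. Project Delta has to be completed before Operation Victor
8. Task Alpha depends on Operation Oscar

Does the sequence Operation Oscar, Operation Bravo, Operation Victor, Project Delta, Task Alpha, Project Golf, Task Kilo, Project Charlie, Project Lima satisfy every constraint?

In the proposed order, Operation Victor appears before Project Delta.
But one of the constraints requires Project Delta before Operation Victor, so this ordering violates it.

No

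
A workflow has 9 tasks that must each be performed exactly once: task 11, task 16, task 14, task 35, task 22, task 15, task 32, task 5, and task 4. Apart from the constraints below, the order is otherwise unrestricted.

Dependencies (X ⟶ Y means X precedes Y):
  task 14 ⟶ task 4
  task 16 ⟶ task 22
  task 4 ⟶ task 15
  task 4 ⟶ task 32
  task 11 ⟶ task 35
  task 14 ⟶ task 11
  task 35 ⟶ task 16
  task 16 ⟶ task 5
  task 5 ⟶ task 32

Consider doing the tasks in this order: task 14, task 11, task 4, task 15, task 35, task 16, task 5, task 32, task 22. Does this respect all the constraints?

Every stated constraint is respected: task 4 sits at position 3, ahead of task 32 at position 8, and each of the other listed pairs likewise has the predecessor earlier in the sequence.

Yes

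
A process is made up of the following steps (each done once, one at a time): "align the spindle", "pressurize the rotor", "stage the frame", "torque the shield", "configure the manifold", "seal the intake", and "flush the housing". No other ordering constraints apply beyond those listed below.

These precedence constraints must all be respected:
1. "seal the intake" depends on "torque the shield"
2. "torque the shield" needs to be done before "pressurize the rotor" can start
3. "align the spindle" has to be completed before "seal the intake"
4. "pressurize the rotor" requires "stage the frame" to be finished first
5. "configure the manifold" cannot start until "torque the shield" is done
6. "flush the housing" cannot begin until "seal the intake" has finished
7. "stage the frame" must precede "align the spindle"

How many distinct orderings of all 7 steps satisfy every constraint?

The steps with no prerequisites are "stage the frame", "torque the shield"; any of them can be placed first.
Systematically extending each partial ordering one step at a time and counting, there are 56 complete orderings.

56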